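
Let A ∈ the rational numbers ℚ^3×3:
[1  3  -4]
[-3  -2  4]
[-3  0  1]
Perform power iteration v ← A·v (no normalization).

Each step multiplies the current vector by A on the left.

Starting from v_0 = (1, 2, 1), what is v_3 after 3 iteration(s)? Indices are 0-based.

v_3 = (13, -28, -17)

v_0 = (1, 2, 1).
v_1 = A·v_0 = (3, -3, -2).
v_2 = A·v_1 = (2, -11, -11).
v_3 = A·v_2 = (13, -28, -17).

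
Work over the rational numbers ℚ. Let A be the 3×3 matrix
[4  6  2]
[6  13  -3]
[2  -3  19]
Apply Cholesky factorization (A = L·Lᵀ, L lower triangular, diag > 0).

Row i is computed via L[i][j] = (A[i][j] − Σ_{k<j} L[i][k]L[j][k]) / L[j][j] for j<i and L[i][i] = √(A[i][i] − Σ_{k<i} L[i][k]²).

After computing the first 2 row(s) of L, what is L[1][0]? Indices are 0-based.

Step 1: L[0][0] = √(4) = 2.
  L[1][0] = (6) / L[0][0] = 3.
Step 2: L[1][1] = √(4) = 2.

L[1][0] = 3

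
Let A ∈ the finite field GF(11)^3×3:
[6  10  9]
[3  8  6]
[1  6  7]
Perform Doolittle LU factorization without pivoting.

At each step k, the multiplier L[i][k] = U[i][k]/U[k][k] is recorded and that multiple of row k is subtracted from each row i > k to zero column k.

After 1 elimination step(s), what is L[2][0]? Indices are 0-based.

Step 1: pivot at (0,0) is 6.
  row1 ← row1 − (6)·row0  ⇒  L[1][0]=6, U row1=(0, 3, 7)
  row2 ← row2 − (2)·row0  ⇒  L[2][0]=2, U row2=(0, 8, 0)

L[2][0] = 2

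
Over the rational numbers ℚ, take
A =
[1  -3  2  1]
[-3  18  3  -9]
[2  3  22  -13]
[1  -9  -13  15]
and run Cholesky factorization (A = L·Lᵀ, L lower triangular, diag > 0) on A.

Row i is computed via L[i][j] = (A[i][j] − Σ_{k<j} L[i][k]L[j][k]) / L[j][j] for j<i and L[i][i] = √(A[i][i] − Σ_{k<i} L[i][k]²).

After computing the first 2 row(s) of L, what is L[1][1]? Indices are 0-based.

L[1][1] = 3

Step 1: L[0][0] = √(1) = 1.
  L[1][0] = (-3) / L[0][0] = -3.
Step 2: L[1][1] = √(9) = 3.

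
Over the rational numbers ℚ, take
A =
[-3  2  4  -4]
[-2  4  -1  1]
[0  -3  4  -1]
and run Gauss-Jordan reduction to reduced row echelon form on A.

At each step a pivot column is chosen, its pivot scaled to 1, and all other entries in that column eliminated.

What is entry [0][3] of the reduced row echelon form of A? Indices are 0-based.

M[0][3] = -54

[1] R0 /= -3  ⇒  (1, -2/3, -4/3, 4/3)
     R1 -= -2·R0  ⇒  (0, 8/3, -11/3, 11/3)
[2] R1 /= 8/3  ⇒  (0, 1, -11/8, 11/8)
     R0 -= -2/3·R1  ⇒  (1, 0, -9/4, 9/4)
     R2 -= -3·R1  ⇒  (0, 0, -1/8, 25/8)
[3] R2 /= -1/8  ⇒  (0, 0, 1, -25)
     R0 -= -9/4·R2  ⇒  (1, 0, 0, -54)
     R1 -= -11/8·R2  ⇒  (0, 1, 0, -33)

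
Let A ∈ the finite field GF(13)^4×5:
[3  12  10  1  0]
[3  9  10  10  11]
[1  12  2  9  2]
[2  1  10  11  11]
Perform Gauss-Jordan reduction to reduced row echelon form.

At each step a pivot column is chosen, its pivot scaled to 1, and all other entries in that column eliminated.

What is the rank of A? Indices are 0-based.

rank = 4

step 1: normalize row 0 (÷3) = (1, 4, 12, 9, 0)
  row 1: subtract 3×row0 = (0, 10, 0, 9, 11)
  row 2: subtract 1×row0 = (0, 8, 3, 0, 2)
  row 3: subtract 2×row0 = (0, 6, 12, 6, 11)
step 2: normalize row 1 (÷10) = (0, 1, 0, 10, 5)
  row 0: subtract 4×row1 = (1, 0, 12, 8, 6)
  row 2: subtract 8×row1 = (0, 0, 3, 11, 1)
  row 3: subtract 6×row1 = (0, 0, 12, 11, 7)
step 3: normalize row 2 (÷3) = (0, 0, 1, 8, 9)
  row 0: subtract 12×row2 = (1, 0, 0, 3, 2)
  row 3: subtract 12×row2 = (0, 0, 0, 6, 3)
step 4: normalize row 3 (÷6) = (0, 0, 0, 1, 7)
  row 0: subtract 3×row3 = (1, 0, 0, 0, 7)
  row 1: subtract 10×row3 = (0, 1, 0, 0, 0)
  row 2: subtract 8×row3 = (0, 0, 1, 0, 5)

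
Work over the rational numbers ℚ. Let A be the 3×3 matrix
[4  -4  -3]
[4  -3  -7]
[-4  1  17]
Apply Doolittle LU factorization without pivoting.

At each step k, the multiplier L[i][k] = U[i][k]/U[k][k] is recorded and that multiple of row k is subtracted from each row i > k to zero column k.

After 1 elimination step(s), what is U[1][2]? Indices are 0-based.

U[1][2] = -4

k=0: U[0][0]=4
  eliminate (1,0): mult=1, new row 1: (0, 1, -4); set L[1][0]=1
  eliminate (2,0): mult=-1, new row 2: (0, -3, 14); set L[2][0]=-1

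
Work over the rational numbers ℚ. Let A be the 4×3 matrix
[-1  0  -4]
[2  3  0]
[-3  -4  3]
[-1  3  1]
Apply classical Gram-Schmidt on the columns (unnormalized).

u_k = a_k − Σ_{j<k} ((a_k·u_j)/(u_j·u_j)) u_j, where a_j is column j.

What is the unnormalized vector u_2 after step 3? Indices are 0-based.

Step 1: u_0 = a_0 = (-1, 2, -3, -1).
Step 2: u_1 = a_1 − (1)·u_0 = (1, 1, -1, 4).
Step 3: u_2 = a_2 − (-2/5)·u_0 − (-3/19)·u_1 = (-403/95, 91/95, 156/95, 117/95).

u_2 = (-403/95, 91/95, 156/95, 117/95)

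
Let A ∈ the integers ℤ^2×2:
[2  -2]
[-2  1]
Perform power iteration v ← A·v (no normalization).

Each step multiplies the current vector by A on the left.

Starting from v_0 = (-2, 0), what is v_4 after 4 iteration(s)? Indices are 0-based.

v_0 = (-2, 0).
v_1 = A·v_0 = (-4, 4).
v_2 = A·v_1 = (-16, 12).
v_3 = A·v_2 = (-56, 44).
v_4 = A·v_3 = (-200, 156).

v_4 = (-200, 156)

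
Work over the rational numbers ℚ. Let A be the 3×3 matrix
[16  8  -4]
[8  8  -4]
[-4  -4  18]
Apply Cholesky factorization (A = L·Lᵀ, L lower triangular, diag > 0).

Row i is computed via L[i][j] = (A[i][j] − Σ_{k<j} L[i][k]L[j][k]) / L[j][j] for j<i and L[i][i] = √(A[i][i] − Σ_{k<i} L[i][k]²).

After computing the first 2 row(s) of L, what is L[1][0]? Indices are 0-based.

Step 1: L[0][0] = √(16) = 4.
  L[1][0] = (8) / L[0][0] = 2.
Step 2: L[1][1] = √(4) = 2.

L[1][0] = 2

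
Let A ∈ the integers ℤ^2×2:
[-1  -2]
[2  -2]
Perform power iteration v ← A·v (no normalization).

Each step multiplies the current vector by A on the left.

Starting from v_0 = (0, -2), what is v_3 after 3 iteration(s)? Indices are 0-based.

v_0 = (0, -2).
v_1 = A·v_0 = (4, 4).
v_2 = A·v_1 = (-12, 0).
v_3 = A·v_2 = (12, -24).

v_3 = (12, -24)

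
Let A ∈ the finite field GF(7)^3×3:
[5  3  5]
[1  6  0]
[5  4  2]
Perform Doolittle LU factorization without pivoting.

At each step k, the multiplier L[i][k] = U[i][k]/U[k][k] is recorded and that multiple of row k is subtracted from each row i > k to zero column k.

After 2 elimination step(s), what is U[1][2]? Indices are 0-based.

Step 1: pivot at (0,0) is 5.
  row1 ← row1 − (3)·row0  ⇒  L[1][0]=3, U row1=(0, 4, 6)
  row2 ← row2 − (1)·row0  ⇒  L[2][0]=1, U row2=(0, 1, 4)
Step 2: pivot at (1,1) is 4.
  row2 ← row2 − (2)·row1  ⇒  L[2][1]=2, U row2=(0, 0, 6)

U[1][2] = 6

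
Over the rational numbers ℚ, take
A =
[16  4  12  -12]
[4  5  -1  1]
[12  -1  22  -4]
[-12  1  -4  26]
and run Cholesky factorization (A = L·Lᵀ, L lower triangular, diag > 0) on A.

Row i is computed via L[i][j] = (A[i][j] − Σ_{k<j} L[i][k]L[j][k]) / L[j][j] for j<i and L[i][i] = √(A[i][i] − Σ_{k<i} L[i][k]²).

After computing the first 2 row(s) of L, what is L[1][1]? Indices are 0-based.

Step 1: L[0][0] = √(16) = 4.
  L[1][0] = (4) / L[0][0] = 1.
Step 2: L[1][1] = √(4) = 2.

L[1][1] = 2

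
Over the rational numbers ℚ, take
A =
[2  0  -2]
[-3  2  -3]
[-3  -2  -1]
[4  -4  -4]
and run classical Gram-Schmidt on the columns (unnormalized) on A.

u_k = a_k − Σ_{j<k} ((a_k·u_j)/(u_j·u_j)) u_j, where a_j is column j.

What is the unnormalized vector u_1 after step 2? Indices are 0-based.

u_1 = (16/19, 14/19, -62/19, -44/19)

Step 1: u_0 = a_0 = (2, -3, -3, 4).
Step 2: u_1 = a_1 − (-8/19)·u_0 = (16/19, 14/19, -62/19, -44/19).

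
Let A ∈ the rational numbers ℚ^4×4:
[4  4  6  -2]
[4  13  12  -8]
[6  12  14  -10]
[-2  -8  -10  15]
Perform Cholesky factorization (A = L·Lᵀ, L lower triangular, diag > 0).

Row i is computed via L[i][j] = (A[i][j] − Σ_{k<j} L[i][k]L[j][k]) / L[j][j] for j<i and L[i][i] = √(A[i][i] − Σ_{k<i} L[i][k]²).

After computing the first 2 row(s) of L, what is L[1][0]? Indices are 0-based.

L[1][0] = 2

Step 1: L[0][0] = √(4) = 2.
  L[1][0] = (4) / L[0][0] = 2.
Step 2: L[1][1] = √(9) = 3.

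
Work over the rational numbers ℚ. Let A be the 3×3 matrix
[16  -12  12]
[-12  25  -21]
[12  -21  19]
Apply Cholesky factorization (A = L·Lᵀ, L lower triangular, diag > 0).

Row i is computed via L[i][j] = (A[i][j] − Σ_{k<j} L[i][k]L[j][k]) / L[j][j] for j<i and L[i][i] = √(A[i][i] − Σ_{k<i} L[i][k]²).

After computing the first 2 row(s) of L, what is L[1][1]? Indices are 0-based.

L[1][1] = 4

Step 1: L[0][0] = √(16) = 4.
  L[1][0] = (-12) / L[0][0] = -3.
Step 2: L[1][1] = √(16) = 4.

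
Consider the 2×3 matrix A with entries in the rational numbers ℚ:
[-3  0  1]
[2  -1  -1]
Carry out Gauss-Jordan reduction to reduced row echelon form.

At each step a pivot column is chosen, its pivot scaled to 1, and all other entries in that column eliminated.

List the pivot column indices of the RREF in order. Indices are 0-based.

pivot columns: 0, 1

step 1: normalize row 0 (÷-3) = (1, 0, -1/3)
  row 1: subtract 2×row0 = (0, -1, -1/3)
step 2: normalize row 1 (÷-1) = (0, 1, 1/3)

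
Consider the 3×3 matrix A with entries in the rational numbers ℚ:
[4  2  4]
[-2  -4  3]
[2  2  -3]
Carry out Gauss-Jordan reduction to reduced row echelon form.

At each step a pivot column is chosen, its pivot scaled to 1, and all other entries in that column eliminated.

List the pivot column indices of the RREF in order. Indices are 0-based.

[1] R0 /= 4  ⇒  (1, 1/2, 1)
     R1 -= -2·R0  ⇒  (0, -3, 5)
     R2 -= 2·R0  ⇒  (0, 1, -5)
[2] R1 /= -3  ⇒  (0, 1, -5/3)
     R0 -= 1/2·R1  ⇒  (1, 0, 11/6)
     R2 -= 1·R1  ⇒  (0, 0, -10/3)
[3] R2 /= -10/3  ⇒  (0, 0, 1)
     R0 -= 11/6·R2  ⇒  (1, 0, 0)
     R1 -= -5/3·R2  ⇒  (0, 1, 0)

pivot columns: 0, 1, 2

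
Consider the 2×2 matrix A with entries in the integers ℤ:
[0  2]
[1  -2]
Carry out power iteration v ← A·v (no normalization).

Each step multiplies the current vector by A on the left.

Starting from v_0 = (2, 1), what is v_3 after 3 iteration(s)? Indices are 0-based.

v_0 = (2, 1).
v_1 = A·v_0 = (2, 0).
v_2 = A·v_1 = (0, 2).
v_3 = A·v_2 = (4, -4).

v_3 = (4, -4)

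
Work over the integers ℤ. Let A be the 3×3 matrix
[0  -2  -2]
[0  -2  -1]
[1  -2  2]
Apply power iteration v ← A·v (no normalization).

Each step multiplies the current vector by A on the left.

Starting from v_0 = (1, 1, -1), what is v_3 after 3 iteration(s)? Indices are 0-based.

v_3 = (-2, -6, -10)

v_0 = (1, 1, -1).
v_1 = A·v_0 = (0, -1, -3).
v_2 = A·v_1 = (8, 5, -4).
v_3 = A·v_2 = (-2, -6, -10).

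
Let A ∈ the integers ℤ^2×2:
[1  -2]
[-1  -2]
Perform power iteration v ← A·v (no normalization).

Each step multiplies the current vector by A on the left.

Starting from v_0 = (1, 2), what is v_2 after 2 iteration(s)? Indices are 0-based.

v_2 = (7, 13)

v_0 = (1, 2).
v_1 = A·v_0 = (-3, -5).
v_2 = A·v_1 = (7, 13).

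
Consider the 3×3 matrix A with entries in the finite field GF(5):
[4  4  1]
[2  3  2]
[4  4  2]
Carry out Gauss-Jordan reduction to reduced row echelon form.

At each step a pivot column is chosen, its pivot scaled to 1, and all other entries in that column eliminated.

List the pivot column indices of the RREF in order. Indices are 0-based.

pivot columns: 0, 1, 2

step 1: normalize row 0 (÷4) = (1, 1, 4)
  row 1: subtract 2×row0 = (0, 1, 4)
  row 2: subtract 4×row0 = (0, 0, 1)
step 2: normalize row 1 (÷1) = (0, 1, 4)
  row 0: subtract 1×row1 = (1, 0, 0)
step 3: normalize row 2 (÷1) = (0, 0, 1)
  row 1: subtract 4×row2 = (0, 1, 0)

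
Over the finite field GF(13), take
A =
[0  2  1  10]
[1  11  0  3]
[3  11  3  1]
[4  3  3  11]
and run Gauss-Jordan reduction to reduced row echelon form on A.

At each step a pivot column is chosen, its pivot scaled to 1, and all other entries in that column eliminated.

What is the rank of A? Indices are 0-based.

step 1: exchange rows 0,1
step 1: normalize row 0 (÷1) = (1, 11, 0, 3)
  row 2: subtract 3×row0 = (0, 4, 3, 5)
  row 3: subtract 4×row0 = (0, 11, 3, 12)
step 2: normalize row 1 (÷2) = (0, 1, 7, 5)
  row 0: subtract 11×row1 = (1, 0, 1, 0)
  row 2: subtract 4×row1 = (0, 0, 1, 11)
  row 3: subtract 11×row1 = (0, 0, 4, 9)
step 3: normalize row 2 (÷1) = (0, 0, 1, 11)
  row 0: subtract 1×row2 = (1, 0, 0, 2)
  row 1: subtract 7×row2 = (0, 1, 0, 6)
  row 3: subtract 4×row2 = (0, 0, 0, 4)
step 4: normalize row 3 (÷4) = (0, 0, 0, 1)
  row 0: subtract 2×row3 = (1, 0, 0, 0)
  row 1: subtract 6×row3 = (0, 1, 0, 0)
  row 2: subtract 11×row3 = (0, 0, 1, 0)

rank = 4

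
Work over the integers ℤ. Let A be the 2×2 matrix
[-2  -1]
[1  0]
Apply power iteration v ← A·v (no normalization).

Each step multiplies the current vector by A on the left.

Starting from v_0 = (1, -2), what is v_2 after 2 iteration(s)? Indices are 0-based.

v_2 = (-1, 0)

v_0 = (1, -2).
v_1 = A·v_0 = (0, 1).
v_2 = A·v_1 = (-1, 0).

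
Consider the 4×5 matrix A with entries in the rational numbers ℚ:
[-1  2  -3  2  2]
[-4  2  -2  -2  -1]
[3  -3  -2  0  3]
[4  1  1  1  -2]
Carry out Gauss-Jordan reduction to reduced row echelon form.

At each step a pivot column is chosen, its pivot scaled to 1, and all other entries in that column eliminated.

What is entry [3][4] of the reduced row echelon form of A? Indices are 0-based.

[1] R0 /= -1  ⇒  (1, -2, 3, -2, -2)
     R1 -= -4·R0  ⇒  (0, -6, 10, -10, -9)
     R2 -= 3·R0  ⇒  (0, 3, -11, 6, 9)
     R3 -= 4·R0  ⇒  (0, 9, -11, 9, 6)
[2] R1 /= -6  ⇒  (0, 1, -5/3, 5/3, 3/2)
     R0 -= -2·R1  ⇒  (1, 0, -1/3, 4/3, 1)
     R2 -= 3·R1  ⇒  (0, 0, -6, 1, 9/2)
     R3 -= 9·R1  ⇒  (0, 0, 4, -6, -15/2)
[3] R2 /= -6  ⇒  (0, 0, 1, -1/6, -3/4)
     R0 -= -1/3·R2  ⇒  (1, 0, 0, 23/18, 3/4)
     R1 -= -5/3·R2  ⇒  (0, 1, 0, 25/18, 1/4)
     R3 -= 4·R2  ⇒  (0, 0, 0, -16/3, -9/2)
[4] R3 /= -16/3  ⇒  (0, 0, 0, 1, 27/32)
     R0 -= 23/18·R3  ⇒  (1, 0, 0, 0, -21/64)
     R1 -= 25/18·R3  ⇒  (0, 1, 0, 0, -59/64)
     R2 -= -1/6·R3  ⇒  (0, 0, 1, 0, -39/64)

M[3][4] = 27/32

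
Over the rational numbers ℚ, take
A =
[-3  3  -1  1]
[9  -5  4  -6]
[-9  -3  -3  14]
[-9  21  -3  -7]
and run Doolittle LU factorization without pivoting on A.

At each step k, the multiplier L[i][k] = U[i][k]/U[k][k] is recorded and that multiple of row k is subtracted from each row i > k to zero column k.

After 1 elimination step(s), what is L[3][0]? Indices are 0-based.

L[3][0] = 3

[col 0] pivot -3
  R1 -= -3*R0 → (0, 4, 1, -3)  (L[1][0] := -3)
  R2 -= 3*R0 → (0, -12, 0, 11)  (L[2][0] := 3)
  R3 -= 3*R0 → (0, 12, 0, -10)  (L[3][0] := 3)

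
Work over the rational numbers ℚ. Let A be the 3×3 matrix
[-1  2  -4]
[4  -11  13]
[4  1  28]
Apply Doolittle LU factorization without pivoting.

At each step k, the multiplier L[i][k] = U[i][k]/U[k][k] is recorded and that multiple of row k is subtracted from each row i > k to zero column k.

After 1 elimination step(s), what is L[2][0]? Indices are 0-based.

L[2][0] = -4

Step 1: pivot at (0,0) is -1.
  row1 ← row1 − (-4)·row0  ⇒  L[1][0]=-4, U row1=(0, -3, -3)
  row2 ← row2 − (-4)·row0  ⇒  L[2][0]=-4, U row2=(0, 9, 12)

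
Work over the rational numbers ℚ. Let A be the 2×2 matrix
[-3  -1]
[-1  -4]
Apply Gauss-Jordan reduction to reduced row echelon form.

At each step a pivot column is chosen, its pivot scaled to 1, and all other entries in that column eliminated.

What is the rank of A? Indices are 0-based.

rank = 2

pivot(0,0)=-3: scale R0 → (1, 1/3)
  clear (1,0): R1 −= (-1)R0 → (0, -11/3)
pivot(1,1)=-11/3: scale R1 → (0, 1)
  clear (0,1): R0 −= (1/3)R1 → (1, 0)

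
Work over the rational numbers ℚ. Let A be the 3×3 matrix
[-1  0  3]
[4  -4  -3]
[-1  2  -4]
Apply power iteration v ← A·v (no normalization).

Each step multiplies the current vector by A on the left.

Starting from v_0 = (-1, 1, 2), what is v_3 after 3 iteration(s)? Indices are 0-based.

v_0 = (-1, 1, 2).
v_1 = A·v_0 = (7, -14, -5).
v_2 = A·v_1 = (-22, 99, -15).
v_3 = A·v_2 = (-23, -439, 280).

v_3 = (-23, -439, 280)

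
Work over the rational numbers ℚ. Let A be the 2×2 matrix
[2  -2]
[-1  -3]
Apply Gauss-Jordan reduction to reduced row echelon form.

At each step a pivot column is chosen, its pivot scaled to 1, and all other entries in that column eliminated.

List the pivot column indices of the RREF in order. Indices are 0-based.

pivot columns: 0, 1

step 1: normalize row 0 (÷2) = (1, -1)
  row 1: subtract -1×row0 = (0, -4)
step 2: normalize row 1 (÷-4) = (0, 1)
  row 0: subtract -1×row1 = (1, 0)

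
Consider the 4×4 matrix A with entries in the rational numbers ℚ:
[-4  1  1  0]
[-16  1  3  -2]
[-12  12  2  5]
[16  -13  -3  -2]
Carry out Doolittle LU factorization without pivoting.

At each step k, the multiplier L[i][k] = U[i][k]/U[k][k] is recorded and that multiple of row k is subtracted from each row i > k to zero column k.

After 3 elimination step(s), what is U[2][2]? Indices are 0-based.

k=0: U[0][0]=-4
  eliminate (1,0): mult=4, new row 1: (0, -3, -1, -2); set L[1][0]=4
  eliminate (2,0): mult=3, new row 2: (0, 9, -1, 5); set L[2][0]=3
  eliminate (3,0): mult=-4, new row 3: (0, -9, 1, -2); set L[3][0]=-4
k=1: U[1][1]=-3
  eliminate (2,1): mult=-3, new row 2: (0, 0, -4, -1); set L[2][1]=-3
  eliminate (3,1): mult=3, new row 3: (0, 0, 4, 4); set L[3][1]=3
k=2: U[2][2]=-4
  eliminate (3,2): mult=-1, new row 3: (0, 0, 0, 3); set L[3][2]=-1

U[2][2] = -4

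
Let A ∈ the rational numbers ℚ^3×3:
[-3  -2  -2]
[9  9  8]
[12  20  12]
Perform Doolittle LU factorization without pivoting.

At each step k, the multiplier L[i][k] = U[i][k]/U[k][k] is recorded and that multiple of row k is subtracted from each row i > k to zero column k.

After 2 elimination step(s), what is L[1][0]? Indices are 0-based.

L[1][0] = -3

k=0: U[0][0]=-3
  eliminate (1,0): mult=-3, new row 1: (0, 3, 2); set L[1][0]=-3
  eliminate (2,0): mult=-4, new row 2: (0, 12, 4); set L[2][0]=-4
k=1: U[1][1]=3
  eliminate (2,1): mult=4, new row 2: (0, 0, -4); set L[2][1]=4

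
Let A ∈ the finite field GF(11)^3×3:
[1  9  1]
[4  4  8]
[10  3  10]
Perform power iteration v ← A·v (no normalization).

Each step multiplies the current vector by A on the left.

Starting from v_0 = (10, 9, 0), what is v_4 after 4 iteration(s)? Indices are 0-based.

v_0 = (10, 9, 0).
v_1 = A·v_0 = (3, 10, 6).
v_2 = A·v_1 = (0, 1, 10).
v_3 = A·v_2 = (8, 7, 4).
v_4 = A·v_3 = (9, 4, 9).

v_4 = (9, 4, 9)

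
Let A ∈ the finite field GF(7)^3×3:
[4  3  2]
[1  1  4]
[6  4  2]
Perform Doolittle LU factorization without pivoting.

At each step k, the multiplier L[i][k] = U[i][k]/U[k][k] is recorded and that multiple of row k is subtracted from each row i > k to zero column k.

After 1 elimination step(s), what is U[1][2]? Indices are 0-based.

U[1][2] = 0

[col 0] pivot 4
  R1 -= 2*R0 → (0, 2, 0)  (L[1][0] := 2)
  R2 -= 5*R0 → (0, 3, 6)  (L[2][0] := 5)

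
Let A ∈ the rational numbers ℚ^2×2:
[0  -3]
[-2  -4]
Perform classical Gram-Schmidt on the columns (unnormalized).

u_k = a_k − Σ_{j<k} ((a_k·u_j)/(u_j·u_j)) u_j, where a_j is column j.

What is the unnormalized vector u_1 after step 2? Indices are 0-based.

u_1 = (-3, 0)

Step 1: u_0 = a_0 = (0, -2).
Step 2: u_1 = a_1 − (2)·u_0 = (-3, 0).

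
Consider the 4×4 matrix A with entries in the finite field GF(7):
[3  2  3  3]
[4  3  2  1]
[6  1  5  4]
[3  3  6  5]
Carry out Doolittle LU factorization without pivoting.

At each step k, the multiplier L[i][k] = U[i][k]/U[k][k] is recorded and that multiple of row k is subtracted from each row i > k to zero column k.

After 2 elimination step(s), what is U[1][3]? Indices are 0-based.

U[1][3] = 4

Step 1: pivot at (0,0) is 3.
  row1 ← row1 − (6)·row0  ⇒  L[1][0]=6, U row1=(0, 5, 5, 4)
  row2 ← row2 − (2)·row0  ⇒  L[2][0]=2, U row2=(0, 4, 6, 5)
  row3 ← row3 − (1)·row0  ⇒  L[3][0]=1, U row3=(0, 1, 3, 2)
Step 2: pivot at (1,1) is 5.
  row2 ← row2 − (5)·row1  ⇒  L[2][1]=5, U row2=(0, 0, 2, 6)
  row3 ← row3 − (3)·row1  ⇒  L[3][1]=3, U row3=(0, 0, 2, 4)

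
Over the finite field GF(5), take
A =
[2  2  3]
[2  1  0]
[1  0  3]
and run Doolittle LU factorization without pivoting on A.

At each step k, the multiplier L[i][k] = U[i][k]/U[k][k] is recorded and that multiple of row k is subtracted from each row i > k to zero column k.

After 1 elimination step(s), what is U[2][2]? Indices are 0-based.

U[2][2] = 4

Step 1: pivot at (0,0) is 2.
  row1 ← row1 − (1)·row0  ⇒  L[1][0]=1, U row1=(0, 4, 2)
  row2 ← row2 − (3)·row0  ⇒  L[2][0]=3, U row2=(0, 4, 4)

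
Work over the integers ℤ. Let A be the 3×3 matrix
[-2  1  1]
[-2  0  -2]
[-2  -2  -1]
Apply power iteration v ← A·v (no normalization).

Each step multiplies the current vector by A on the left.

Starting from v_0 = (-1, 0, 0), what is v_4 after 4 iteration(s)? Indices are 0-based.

v_4 = (82, -16, -30)

v_0 = (-1, 0, 0).
v_1 = A·v_0 = (2, 2, 2).
v_2 = A·v_1 = (0, -8, -10).
v_3 = A·v_2 = (-18, 20, 26).
v_4 = A·v_3 = (82, -16, -30).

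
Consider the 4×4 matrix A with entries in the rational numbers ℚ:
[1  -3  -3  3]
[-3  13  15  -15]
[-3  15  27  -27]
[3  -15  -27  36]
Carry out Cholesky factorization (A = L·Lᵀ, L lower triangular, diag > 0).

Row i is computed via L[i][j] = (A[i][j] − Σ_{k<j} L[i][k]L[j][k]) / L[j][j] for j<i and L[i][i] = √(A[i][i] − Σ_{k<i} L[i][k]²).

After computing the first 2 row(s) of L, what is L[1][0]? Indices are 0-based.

Step 1: L[0][0] = √(1) = 1.
  L[1][0] = (-3) / L[0][0] = -3.
Step 2: L[1][1] = √(4) = 2.

L[1][0] = -3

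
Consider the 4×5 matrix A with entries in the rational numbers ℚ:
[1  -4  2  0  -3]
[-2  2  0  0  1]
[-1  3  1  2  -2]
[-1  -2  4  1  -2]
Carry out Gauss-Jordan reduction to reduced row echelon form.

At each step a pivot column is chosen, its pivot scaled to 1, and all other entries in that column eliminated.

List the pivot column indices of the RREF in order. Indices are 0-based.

pivot columns: 0, 1, 2, 3

[1] R0 /= 1  ⇒  (1, -4, 2, 0, -3)
     R1 -= -2·R0  ⇒  (0, -6, 4, 0, -5)
     R2 -= -1·R0  ⇒  (0, -1, 3, 2, -5)
     R3 -= -1·R0  ⇒  (0, -6, 6, 1, -5)
[2] R1 /= -6  ⇒  (0, 1, -2/3, 0, 5/6)
     R0 -= -4·R1  ⇒  (1, 0, -2/3, 0, 1/3)
     R2 -= -1·R1  ⇒  (0, 0, 7/3, 2, -25/6)
     R3 -= -6·R1  ⇒  (0, 0, 2, 1, 0)
[3] R2 /= 7/3  ⇒  (0, 0, 1, 6/7, -25/14)
     R0 -= -2/3·R2  ⇒  (1, 0, 0, 4/7, -6/7)
     R1 -= -2/3·R2  ⇒  (0, 1, 0, 4/7, -5/14)
     R3 -= 2·R2  ⇒  (0, 0, 0, -5/7, 25/7)
[4] R3 /= -5/7  ⇒  (0, 0, 0, 1, -5)
     R0 -= 4/7·R3  ⇒  (1, 0, 0, 0, 2)
     R1 -= 4/7·R3  ⇒  (0, 1, 0, 0, 5/2)
     R2 -= 6/7·R3  ⇒  (0, 0, 1, 0, 5/2)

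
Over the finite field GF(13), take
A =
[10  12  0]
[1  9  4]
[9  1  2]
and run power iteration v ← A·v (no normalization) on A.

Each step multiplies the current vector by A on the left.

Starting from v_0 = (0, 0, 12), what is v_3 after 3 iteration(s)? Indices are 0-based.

v_0 = (0, 0, 12).
v_1 = A·v_0 = (0, 9, 11).
v_2 = A·v_1 = (4, 8, 5).
v_3 = A·v_2 = (6, 5, 2).

v_3 = (6, 5, 2)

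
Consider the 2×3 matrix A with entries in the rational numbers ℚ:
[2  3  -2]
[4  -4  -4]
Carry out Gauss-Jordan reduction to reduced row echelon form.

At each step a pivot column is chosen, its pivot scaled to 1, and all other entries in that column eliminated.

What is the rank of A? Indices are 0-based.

step 1: normalize row 0 (÷2) = (1, 3/2, -1)
  row 1: subtract 4×row0 = (0, -10, 0)
step 2: normalize row 1 (÷-10) = (0, 1, 0)
  row 0: subtract 3/2×row1 = (1, 0, -1)

rank = 2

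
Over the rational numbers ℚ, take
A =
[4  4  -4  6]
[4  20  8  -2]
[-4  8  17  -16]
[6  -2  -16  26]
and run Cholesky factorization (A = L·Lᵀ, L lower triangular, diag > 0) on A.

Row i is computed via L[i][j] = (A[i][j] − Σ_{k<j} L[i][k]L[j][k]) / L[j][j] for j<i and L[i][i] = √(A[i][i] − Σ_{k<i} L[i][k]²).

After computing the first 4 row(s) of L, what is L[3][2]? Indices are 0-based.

Step 1: L[0][0] = √(4) = 2.
  L[1][0] = (4) / L[0][0] = 2.
Step 2: L[1][1] = √(16) = 4.
  L[2][0] = (-4) / L[0][0] = -2.
  L[2][1] = (12) / L[1][1] = 3.
Step 3: L[2][2] = √(4) = 2.
  L[3][0] = (6) / L[0][0] = 3.
  L[3][1] = (-8) / L[1][1] = -2.
  L[3][2] = (-4) / L[2][2] = -2.
Step 4: L[3][3] = √(9) = 3.

L[3][2] = -2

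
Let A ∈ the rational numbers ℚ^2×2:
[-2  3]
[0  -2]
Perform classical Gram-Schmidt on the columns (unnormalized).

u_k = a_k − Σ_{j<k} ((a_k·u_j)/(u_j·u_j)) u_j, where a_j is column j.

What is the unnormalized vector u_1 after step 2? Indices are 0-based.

u_1 = (0, -2)

Step 1: u_0 = a_0 = (-2, 0).
Step 2: u_1 = a_1 − (-3/2)·u_0 = (0, -2).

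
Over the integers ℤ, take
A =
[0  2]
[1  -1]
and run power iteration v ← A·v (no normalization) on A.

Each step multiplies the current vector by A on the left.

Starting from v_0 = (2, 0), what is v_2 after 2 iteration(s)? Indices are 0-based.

v_2 = (4, -2)

v_0 = (2, 0).
v_1 = A·v_0 = (0, 2).
v_2 = A·v_1 = (4, -2).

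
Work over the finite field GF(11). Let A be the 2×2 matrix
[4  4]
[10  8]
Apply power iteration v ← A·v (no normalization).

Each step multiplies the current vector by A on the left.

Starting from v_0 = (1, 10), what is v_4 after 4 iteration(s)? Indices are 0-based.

v_4 = (6, 6)

v_0 = (1, 10).
v_1 = A·v_0 = (0, 2).
v_2 = A·v_1 = (8, 5).
v_3 = A·v_2 = (8, 10).
v_4 = A·v_3 = (6, 6).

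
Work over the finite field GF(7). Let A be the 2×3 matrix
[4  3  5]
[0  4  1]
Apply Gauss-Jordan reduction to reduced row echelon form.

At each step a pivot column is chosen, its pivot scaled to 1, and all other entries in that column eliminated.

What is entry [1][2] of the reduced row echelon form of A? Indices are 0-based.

M[1][2] = 2

pivot(0,0)=4: scale R0 → (1, 6, 3)
pivot(1,1)=4: scale R1 → (0, 1, 2)
  clear (0,1): R0 −= (6)R1 → (1, 0, 5)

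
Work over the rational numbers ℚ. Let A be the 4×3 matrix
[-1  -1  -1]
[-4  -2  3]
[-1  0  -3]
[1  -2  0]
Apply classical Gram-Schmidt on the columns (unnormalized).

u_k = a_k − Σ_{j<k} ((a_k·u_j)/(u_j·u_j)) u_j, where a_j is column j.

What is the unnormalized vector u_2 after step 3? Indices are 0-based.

Step 1: u_0 = a_0 = (-1, -4, -1, 1).
Step 2: u_1 = a_1 − (7/19)·u_0 = (-12/19, -10/19, 7/19, -45/19).
Step 3: u_2 = a_2 − (-8/19)·u_0 − (-39/122)·u_1 = (-99/61, 70/61, -403/122, -41/122).

u_2 = (-99/61, 70/61, -403/122, -41/122)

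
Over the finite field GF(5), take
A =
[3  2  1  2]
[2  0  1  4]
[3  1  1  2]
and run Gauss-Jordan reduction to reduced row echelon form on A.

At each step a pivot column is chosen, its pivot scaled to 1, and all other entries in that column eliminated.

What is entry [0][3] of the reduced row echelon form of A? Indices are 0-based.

M[0][3] = 3

pivot(0,0)=3: scale R0 → (1, 4, 2, 4)
  clear (1,0): R1 −= (2)R0 → (0, 2, 2, 1)
  clear (2,0): R2 −= (3)R0 → (0, 4, 0, 0)
pivot(1,1)=2: scale R1 → (0, 1, 1, 3)
  clear (0,1): R0 −= (4)R1 → (1, 0, 3, 2)
  clear (2,1): R2 −= (4)R1 → (0, 0, 1, 3)
pivot(2,2)=1: scale R2 → (0, 0, 1, 3)
  clear (0,2): R0 −= (3)R2 → (1, 0, 0, 3)
  clear (1,2): R1 −= (1)R2 → (0, 1, 0, 0)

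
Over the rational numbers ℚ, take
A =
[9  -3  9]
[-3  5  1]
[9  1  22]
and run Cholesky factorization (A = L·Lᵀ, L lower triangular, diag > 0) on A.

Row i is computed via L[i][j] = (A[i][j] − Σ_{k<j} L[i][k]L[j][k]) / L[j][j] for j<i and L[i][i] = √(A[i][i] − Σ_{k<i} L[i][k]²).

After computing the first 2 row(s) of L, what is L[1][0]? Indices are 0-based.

Step 1: L[0][0] = √(9) = 3.
  L[1][0] = (-3) / L[0][0] = -1.
Step 2: L[1][1] = √(4) = 2.

L[1][0] = -1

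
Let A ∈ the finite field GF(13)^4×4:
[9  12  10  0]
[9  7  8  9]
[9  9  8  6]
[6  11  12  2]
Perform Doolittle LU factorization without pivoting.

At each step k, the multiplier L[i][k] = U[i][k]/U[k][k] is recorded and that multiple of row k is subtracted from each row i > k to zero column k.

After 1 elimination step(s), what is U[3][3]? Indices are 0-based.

U[3][3] = 2

k=0: U[0][0]=9
  eliminate (1,0): mult=1, new row 1: (0, 8, 11, 9); set L[1][0]=1
  eliminate (2,0): mult=1, new row 2: (0, 10, 11, 6); set L[2][0]=1
  eliminate (3,0): mult=5, new row 3: (0, 3, 1, 2); set L[3][0]=5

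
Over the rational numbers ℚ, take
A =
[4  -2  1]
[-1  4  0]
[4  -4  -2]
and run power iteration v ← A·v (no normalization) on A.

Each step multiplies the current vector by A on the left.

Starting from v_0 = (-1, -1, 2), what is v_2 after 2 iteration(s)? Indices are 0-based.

v_0 = (-1, -1, 2).
v_1 = A·v_0 = (0, -3, -4).
v_2 = A·v_1 = (2, -12, 20).

v_2 = (2, -12, 20)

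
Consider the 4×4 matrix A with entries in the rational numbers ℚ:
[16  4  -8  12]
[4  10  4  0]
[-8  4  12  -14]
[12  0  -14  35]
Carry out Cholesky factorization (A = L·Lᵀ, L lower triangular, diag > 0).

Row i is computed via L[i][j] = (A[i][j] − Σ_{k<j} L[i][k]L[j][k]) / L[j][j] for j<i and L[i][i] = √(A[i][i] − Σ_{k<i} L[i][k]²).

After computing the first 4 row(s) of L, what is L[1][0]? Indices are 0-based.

Step 1: L[0][0] = √(16) = 4.
  L[1][0] = (4) / L[0][0] = 1.
Step 2: L[1][1] = √(9) = 3.
  L[2][0] = (-8) / L[0][0] = -2.
  L[2][1] = (6) / L[1][1] = 2.
Step 3: L[2][2] = √(4) = 2.
  L[3][0] = (12) / L[0][0] = 3.
  L[3][1] = (-3) / L[1][1] = -1.
  L[3][2] = (-6) / L[2][2] = -3.
Step 4: L[3][3] = √(16) = 4.

L[1][0] = 1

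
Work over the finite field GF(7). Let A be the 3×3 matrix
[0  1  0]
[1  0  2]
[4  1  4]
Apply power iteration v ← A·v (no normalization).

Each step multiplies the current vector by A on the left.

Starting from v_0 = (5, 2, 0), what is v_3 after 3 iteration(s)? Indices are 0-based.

v_3 = (4, 4, 1)

v_0 = (5, 2, 0).
v_1 = A·v_0 = (2, 5, 1).
v_2 = A·v_1 = (5, 4, 3).
v_3 = A·v_2 = (4, 4, 1).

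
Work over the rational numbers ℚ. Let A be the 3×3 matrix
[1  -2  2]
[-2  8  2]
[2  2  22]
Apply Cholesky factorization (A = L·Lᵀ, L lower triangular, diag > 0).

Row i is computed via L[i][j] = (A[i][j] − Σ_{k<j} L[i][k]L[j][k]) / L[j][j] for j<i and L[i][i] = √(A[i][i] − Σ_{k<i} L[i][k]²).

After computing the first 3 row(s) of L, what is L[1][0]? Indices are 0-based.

Step 1: L[0][0] = √(1) = 1.
  L[1][0] = (-2) / L[0][0] = -2.
Step 2: L[1][1] = √(4) = 2.
  L[2][0] = (2) / L[0][0] = 2.
  L[2][1] = (6) / L[1][1] = 3.
Step 3: L[2][2] = √(9) = 3.

L[1][0] = -2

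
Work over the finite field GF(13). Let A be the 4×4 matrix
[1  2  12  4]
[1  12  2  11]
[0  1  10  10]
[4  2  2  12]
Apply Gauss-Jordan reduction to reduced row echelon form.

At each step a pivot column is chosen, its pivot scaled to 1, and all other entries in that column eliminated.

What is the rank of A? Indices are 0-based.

rank = 4

pivot(0,0)=1: scale R0 → (1, 2, 12, 4)
  clear (1,0): R1 −= (1)R0 → (0, 10, 3, 7)
  clear (3,0): R3 −= (4)R0 → (0, 7, 6, 9)
pivot(1,1)=10: scale R1 → (0, 1, 12, 2)
  clear (0,1): R0 −= (2)R1 → (1, 0, 1, 0)
  clear (2,1): R2 −= (1)R1 → (0, 0, 11, 8)
  clear (3,1): R3 −= (7)R1 → (0, 0, 0, 8)
pivot(2,2)=11: scale R2 → (0, 0, 1, 9)
  clear (0,2): R0 −= (1)R2 → (1, 0, 0, 4)
  clear (1,2): R1 −= (12)R2 → (0, 1, 0, 11)
pivot(3,3)=8: scale R3 → (0, 0, 0, 1)
  clear (0,3): R0 −= (4)R3 → (1, 0, 0, 0)
  clear (1,3): R1 −= (11)R3 → (0, 1, 0, 0)
  clear (2,3): R2 −= (9)R3 → (0, 0, 1, 0)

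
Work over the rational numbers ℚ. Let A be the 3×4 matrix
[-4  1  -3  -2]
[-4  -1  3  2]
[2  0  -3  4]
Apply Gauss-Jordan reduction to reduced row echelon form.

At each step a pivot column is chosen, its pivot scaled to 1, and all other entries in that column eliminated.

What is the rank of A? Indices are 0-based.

rank = 3

pivot(0,0)=-4: scale R0 → (1, -1/4, 3/4, 1/2)
  clear (1,0): R1 −= (-4)R0 → (0, -2, 6, 4)
  clear (2,0): R2 −= (2)R0 → (0, 1/2, -9/2, 3)
pivot(1,1)=-2: scale R1 → (0, 1, -3, -2)
  clear (0,1): R0 −= (-1/4)R1 → (1, 0, 0, 0)
  clear (2,1): R2 −= (1/2)R1 → (0, 0, -3, 4)
pivot(2,2)=-3: scale R2 → (0, 0, 1, -4/3)
  clear (1,2): R1 −= (-3)R2 → (0, 1, 0, -6)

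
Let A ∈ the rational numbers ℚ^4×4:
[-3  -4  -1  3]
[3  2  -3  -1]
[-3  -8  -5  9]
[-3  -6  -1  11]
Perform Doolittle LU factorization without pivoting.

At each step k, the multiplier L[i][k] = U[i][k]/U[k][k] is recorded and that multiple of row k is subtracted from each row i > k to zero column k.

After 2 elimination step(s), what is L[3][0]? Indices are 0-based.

[col 0] pivot -3
  R1 -= -1*R0 → (0, -2, -4, 2)  (L[1][0] := -1)
  R2 -= 1*R0 → (0, -4, -4, 6)  (L[2][0] := 1)
  R3 -= 1*R0 → (0, -2, 0, 8)  (L[3][0] := 1)
[col 1] pivot -2
  R2 -= 2*R1 → (0, 0, 4, 2)  (L[2][1] := 2)
  R3 -= 1*R1 → (0, 0, 4, 6)  (L[3][1] := 1)

L[3][0] = 1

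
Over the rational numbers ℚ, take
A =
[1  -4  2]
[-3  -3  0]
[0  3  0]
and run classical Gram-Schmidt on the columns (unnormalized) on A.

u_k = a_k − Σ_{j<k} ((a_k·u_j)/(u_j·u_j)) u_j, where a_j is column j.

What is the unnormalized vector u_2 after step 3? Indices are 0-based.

Step 1: u_0 = a_0 = (1, -3, 0).
Step 2: u_1 = a_1 − (1/2)·u_0 = (-9/2, -3/2, 3).
Step 3: u_2 = a_2 − (1/5)·u_0 − (-2/7)·u_1 = (18/35, 6/35, 6/7).

u_2 = (18/35, 6/35, 6/7)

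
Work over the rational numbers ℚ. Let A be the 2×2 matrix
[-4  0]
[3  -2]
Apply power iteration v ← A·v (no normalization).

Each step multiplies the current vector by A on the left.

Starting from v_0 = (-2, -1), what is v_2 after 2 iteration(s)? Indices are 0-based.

v_2 = (-32, 32)

v_0 = (-2, -1).
v_1 = A·v_0 = (8, -4).
v_2 = A·v_1 = (-32, 32).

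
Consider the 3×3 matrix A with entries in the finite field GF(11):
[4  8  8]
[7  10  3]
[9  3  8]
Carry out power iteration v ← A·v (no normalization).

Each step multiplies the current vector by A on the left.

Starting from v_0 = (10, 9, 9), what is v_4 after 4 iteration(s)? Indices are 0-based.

v_4 = (10, 5, 1)

v_0 = (10, 9, 9).
v_1 = A·v_0 = (8, 0, 2).
v_2 = A·v_1 = (4, 7, 0).
v_3 = A·v_2 = (6, 10, 2).
v_4 = A·v_3 = (10, 5, 1).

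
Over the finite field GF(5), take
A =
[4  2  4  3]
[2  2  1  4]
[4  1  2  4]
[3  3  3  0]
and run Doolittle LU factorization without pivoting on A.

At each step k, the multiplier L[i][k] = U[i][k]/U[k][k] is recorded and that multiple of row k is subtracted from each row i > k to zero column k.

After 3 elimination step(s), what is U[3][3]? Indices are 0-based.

k=0: U[0][0]=4
  eliminate (1,0): mult=3, new row 1: (0, 1, 4, 0); set L[1][0]=3
  eliminate (2,0): mult=1, new row 2: (0, 4, 3, 1); set L[2][0]=1
  eliminate (3,0): mult=2, new row 3: (0, 4, 0, 4); set L[3][0]=2
k=1: U[1][1]=1
  eliminate (2,1): mult=4, new row 2: (0, 0, 2, 1); set L[2][1]=4
  eliminate (3,1): mult=4, new row 3: (0, 0, 4, 4); set L[3][1]=4
k=2: U[2][2]=2
  eliminate (3,2): mult=2, new row 3: (0, 0, 0, 2); set L[3][2]=2

U[3][3] = 2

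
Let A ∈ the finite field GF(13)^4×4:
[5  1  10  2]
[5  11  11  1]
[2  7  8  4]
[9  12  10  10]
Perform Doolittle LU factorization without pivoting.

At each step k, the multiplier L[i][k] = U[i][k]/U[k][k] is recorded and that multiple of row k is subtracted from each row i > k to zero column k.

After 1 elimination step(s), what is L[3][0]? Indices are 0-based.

L[3][0] = 7

k=0: U[0][0]=5
  eliminate (1,0): mult=1, new row 1: (0, 10, 1, 12); set L[1][0]=1
  eliminate (2,0): mult=3, new row 2: (0, 4, 4, 11); set L[2][0]=3
  eliminate (3,0): mult=7, new row 3: (0, 5, 5, 9); set L[3][0]=7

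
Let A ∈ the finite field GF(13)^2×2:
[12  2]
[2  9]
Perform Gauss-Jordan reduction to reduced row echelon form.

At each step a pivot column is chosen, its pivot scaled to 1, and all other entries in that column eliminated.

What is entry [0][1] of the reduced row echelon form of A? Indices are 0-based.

pivot(0,0)=12: scale R0 → (1, 11)
  clear (1,0): R1 −= (2)R0 → (0, 0)
col 1: no nonzero at/below row 1; advance.

M[0][1] = 11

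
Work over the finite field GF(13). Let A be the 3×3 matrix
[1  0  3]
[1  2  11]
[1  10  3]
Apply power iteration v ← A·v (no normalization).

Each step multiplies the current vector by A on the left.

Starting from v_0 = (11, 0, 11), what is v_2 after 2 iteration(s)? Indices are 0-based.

v_2 = (7, 12, 1)

v_0 = (11, 0, 11).
v_1 = A·v_0 = (5, 2, 5).
v_2 = A·v_1 = (7, 12, 1).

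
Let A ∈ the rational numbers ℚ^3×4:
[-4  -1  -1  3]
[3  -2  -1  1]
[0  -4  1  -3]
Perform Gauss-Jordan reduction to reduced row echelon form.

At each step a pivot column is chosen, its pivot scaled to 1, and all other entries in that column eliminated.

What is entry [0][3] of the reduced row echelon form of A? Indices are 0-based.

M[0][3] = -10/39

pivot(0,0)=-4: scale R0 → (1, 1/4, 1/4, -3/4)
  clear (1,0): R1 −= (3)R0 → (0, -11/4, -7/4, 13/4)
pivot(1,1)=-11/4: scale R1 → (0, 1, 7/11, -13/11)
  clear (0,1): R0 −= (1/4)R1 → (1, 0, 1/11, -5/11)
  clear (2,1): R2 −= (-4)R1 → (0, 0, 39/11, -85/11)
pivot(2,2)=39/11: scale R2 → (0, 0, 1, -85/39)
  clear (0,2): R0 −= (1/11)R2 → (1, 0, 0, -10/39)
  clear (1,2): R1 −= (7/11)R2 → (0, 1, 0, 8/39)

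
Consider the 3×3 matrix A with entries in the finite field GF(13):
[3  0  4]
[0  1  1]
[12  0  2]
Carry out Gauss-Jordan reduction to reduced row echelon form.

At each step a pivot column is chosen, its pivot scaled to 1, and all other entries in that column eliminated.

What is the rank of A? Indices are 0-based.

rank = 3

pivot(0,0)=3: scale R0 → (1, 0, 10)
  clear (2,0): R2 −= (12)R0 → (0, 0, 12)
pivot(1,1)=1: scale R1 → (0, 1, 1)
pivot(2,2)=12: scale R2 → (0, 0, 1)
  clear (0,2): R0 −= (10)R2 → (1, 0, 0)
  clear (1,2): R1 −= (1)R2 → (0, 1, 0)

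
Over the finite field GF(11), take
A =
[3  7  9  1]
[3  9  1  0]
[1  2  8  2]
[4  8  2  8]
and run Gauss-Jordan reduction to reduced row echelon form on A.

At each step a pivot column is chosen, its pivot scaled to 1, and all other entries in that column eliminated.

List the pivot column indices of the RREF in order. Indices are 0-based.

[1] R0 /= 3  ⇒  (1, 6, 3, 4)
     R1 -= 3·R0  ⇒  (0, 2, 3, 10)
     R2 -= 1·R0  ⇒  (0, 7, 5, 9)
     R3 -= 4·R0  ⇒  (0, 6, 1, 3)
[2] R1 /= 2  ⇒  (0, 1, 7, 5)
     R0 -= 6·R1  ⇒  (1, 0, 5, 7)
     R2 -= 7·R1  ⇒  (0, 0, 0, 7)
     R3 -= 6·R1  ⇒  (0, 0, 3, 6)
[3] R2 <-> R3
[3] R2 /= 3  ⇒  (0, 0, 1, 2)
     R0 -= 5·R2  ⇒  (1, 0, 0, 8)
     R1 -= 7·R2  ⇒  (0, 1, 0, 2)
[4] R3 /= 7  ⇒  (0, 0, 0, 1)
     R0 -= 8·R3  ⇒  (1, 0, 0, 0)
     R1 -= 2·R3  ⇒  (0, 1, 0, 0)
     R2 -= 2·R3  ⇒  (0, 0, 1, 0)

pivot columns: 0, 1, 2, 3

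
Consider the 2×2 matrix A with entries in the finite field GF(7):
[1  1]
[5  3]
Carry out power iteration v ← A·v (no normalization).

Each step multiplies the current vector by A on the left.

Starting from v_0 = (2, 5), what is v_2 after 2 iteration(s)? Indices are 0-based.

v_2 = (4, 5)

v_0 = (2, 5).
v_1 = A·v_0 = (0, 4).
v_2 = A·v_1 = (4, 5).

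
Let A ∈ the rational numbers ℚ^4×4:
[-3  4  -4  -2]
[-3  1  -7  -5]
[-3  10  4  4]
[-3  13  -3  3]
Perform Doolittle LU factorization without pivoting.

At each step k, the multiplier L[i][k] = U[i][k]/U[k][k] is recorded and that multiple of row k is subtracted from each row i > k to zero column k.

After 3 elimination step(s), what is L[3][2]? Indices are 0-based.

L[3][2] = -4

k=0: U[0][0]=-3
  eliminate (1,0): mult=1, new row 1: (0, -3, -3, -3); set L[1][0]=1
  eliminate (2,0): mult=1, new row 2: (0, 6, 8, 6); set L[2][0]=1
  eliminate (3,0): mult=1, new row 3: (0, 9, 1, 5); set L[3][0]=1
k=1: U[1][1]=-3
  eliminate (2,1): mult=-2, new row 2: (0, 0, 2, 0); set L[2][1]=-2
  eliminate (3,1): mult=-3, new row 3: (0, 0, -8, -4); set L[3][1]=-3
k=2: U[2][2]=2
  eliminate (3,2): mult=-4, new row 3: (0, 0, 0, -4); set L[3][2]=-4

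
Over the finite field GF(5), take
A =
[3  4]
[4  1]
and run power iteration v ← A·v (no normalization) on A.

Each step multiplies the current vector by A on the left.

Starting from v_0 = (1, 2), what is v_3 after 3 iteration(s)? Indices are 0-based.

v_0 = (1, 2).
v_1 = A·v_0 = (1, 1).
v_2 = A·v_1 = (2, 0).
v_3 = A·v_2 = (1, 3).

v_3 = (1, 3)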